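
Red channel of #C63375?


Color: #C63375
R = C6 = 198
G = 33 = 51
B = 75 = 117
Red = 198


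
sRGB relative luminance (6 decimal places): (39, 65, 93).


Linearize each channel (sRGB transfer function): c = v/255; c_lin = c/12.92 if c ≤ 0.04045, else ((c+0.055)/1.055)^2.4
  R: 39/255 ≈ 0.152941 > 0.04045 → ((0.152941+0.055)/1.055)^2.4 ≈ 0.020289
  G: 65/255 ≈ 0.254902 > 0.04045 → ((0.254902+0.055)/1.055)^2.4 ≈ 0.052861
  B: 93/255 ≈ 0.364706 > 0.04045 → ((0.364706+0.055)/1.055)^2.4 ≈ 0.109462
R_lin = 0.020289, G_lin = 0.052861, B_lin = 0.109462
L = 0.2126×R + 0.7152×G + 0.0722×B
L = 0.2126×0.020289 + 0.7152×0.052861 + 0.0722×0.109462
L ≈ 0.050022


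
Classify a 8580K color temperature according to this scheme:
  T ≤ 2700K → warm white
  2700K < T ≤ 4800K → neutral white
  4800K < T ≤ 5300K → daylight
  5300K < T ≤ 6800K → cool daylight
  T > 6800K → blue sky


Temperature: 8580K
8580K > 6800K → blue sky
Classification: blue sky


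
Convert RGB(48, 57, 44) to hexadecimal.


R = 48 → 30 (hex)
G = 57 → 39 (hex)
B = 44 → 2C (hex)
Hex = #30392C


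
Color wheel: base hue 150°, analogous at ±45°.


Base hue: 150°
Left analog: (150 - 45) mod 360 = 105°
Right analog: (150 + 45) mod 360 = 195°
Analogous hues = 105° and 195°


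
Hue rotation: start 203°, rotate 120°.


New hue = (H + rotation) mod 360
New hue = (203 + 120) mod 360
= 323 mod 360
= 323°


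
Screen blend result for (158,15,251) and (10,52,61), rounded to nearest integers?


Screen: C = 255 - (255-A)×(255-B)/255, rounded to nearest integer
R: 255 - (255-158)×(255-10)/255 = 255 - 23765/255 ≈ 255 - 93.196 = 161.804 → 162
G: 255 - (255-15)×(255-52)/255 = 255 - 48720/255 ≈ 255 - 191.059 = 63.941 → 64
B: 255 - (255-251)×(255-61)/255 = 255 - 776/255 ≈ 255 - 3.043 = 251.957 → 252
= RGB(162, 64, 252)


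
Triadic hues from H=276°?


Triadic: equally spaced at 120° intervals
H1 = 276°
H2 = (276 + 120) mod 360 = 36°
H3 = (276 + 240) mod 360 = 156°
Triadic = 276°, 36°, 156°


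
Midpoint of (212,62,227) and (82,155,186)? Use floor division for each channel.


Midpoint: each channel = ⌊(C₁+C₂)/2⌋
R: ⌊(212+82)/2⌋ = 147
G: ⌊(62+155)/2⌋ = 108
B: ⌊(227+186)/2⌋ = 206
= RGB(147, 108, 206)


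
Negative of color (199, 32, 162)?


Invert: (255-R, 255-G, 255-B)
R: 255-199 = 56
G: 255-32 = 223
B: 255-162 = 93
= RGB(56, 223, 93)


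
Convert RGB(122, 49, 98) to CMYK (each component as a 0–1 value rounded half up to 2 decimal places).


R'=122/255≈0.4784, G'=49/255≈0.1922, B'=98/255≈0.3843
K = 1 - max(R',G',B') = 1 - 122/255 = 133/255 = 0.52156… → 0.52
(1-R'-K)/(1-K) simplifies to (max-R)/max with max = 122:
C = (122-122)/122 = 0/122 = 0 → 0.00
M = (122-49)/122 = 73/122 = 0.59836… → 0.60
Y = (122-98)/122 = 24/122 = 0.19672… → 0.20
= CMYK(0.00, 0.60, 0.20, 0.52)


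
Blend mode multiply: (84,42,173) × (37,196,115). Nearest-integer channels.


Multiply: C = A×B/255, rounded to nearest integer
R: 84×37/255 = 3108/255 ≈ 12.188 → 12
G: 42×196/255 = 8232/255 ≈ 32.282 → 32
B: 173×115/255 = 19895/255 ≈ 78.020 → 78
= RGB(12, 32, 78)


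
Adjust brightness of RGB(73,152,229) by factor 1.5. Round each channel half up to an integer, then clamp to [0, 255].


Multiply each channel by 1.5, round half up, clamp to [0, 255]
R: 73×1.5 = 109.5 → round → 110
G: 152×1.5 = 228
B: 229×1.5 = 343.5 → round → 344 → clamp → 255
= RGB(110, 228, 255)


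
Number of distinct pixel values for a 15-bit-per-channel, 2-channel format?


Total bits = 15 bits/channel × 2 channels = 30 bits
Distinct pixel values = 2^30
= 1,073,741,824 pixel values


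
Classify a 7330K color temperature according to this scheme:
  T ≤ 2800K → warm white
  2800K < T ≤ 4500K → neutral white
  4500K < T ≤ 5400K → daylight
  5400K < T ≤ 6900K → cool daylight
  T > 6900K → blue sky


Temperature: 7330K
7330K > 6900K → blue sky
Classification: blue sky


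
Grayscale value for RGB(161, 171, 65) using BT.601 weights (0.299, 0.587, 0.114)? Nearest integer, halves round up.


Gray = 0.299×R + 0.587×G + 0.114×B
Gray = 0.299×161 + 0.587×171 + 0.114×65
Gray = 48.139 + 100.377 + 7.410
Gray = 155.926 → round half up → 156
Gray = 156


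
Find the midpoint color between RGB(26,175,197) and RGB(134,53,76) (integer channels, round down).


Midpoint: each channel = ⌊(C₁+C₂)/2⌋
R: ⌊(26+134)/2⌋ = 80
G: ⌊(175+53)/2⌋ = 114
B: ⌊(197+76)/2⌋ = 136
= RGB(80, 114, 136)


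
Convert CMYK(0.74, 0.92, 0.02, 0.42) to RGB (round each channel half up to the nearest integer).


R = 255 × (1-C) × (1-K) = 255 × 0.26 × 0.58 = 38.454 → 38
G = 255 × (1-M) × (1-K) = 255 × 0.08 × 0.58 = 11.832 → 12
B = 255 × (1-Y) × (1-K) = 255 × 0.98 × 0.58 = 144.942 → 145
= RGB(38, 12, 145)


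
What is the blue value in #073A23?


Color: #073A23
R = 07 = 7
G = 3A = 58
B = 23 = 35
Blue = 35


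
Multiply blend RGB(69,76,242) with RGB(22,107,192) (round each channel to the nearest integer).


Multiply: C = A×B/255, rounded to nearest integer
R: 69×22/255 = 1518/255 ≈ 5.953 → 6
G: 76×107/255 = 8132/255 ≈ 31.890 → 32
B: 242×192/255 = 46464/255 ≈ 182.212 → 182
= RGB(6, 32, 182)


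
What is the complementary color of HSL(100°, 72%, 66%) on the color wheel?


Complement = opposite side of color wheel = hue + 180°
H' = (100 + 180) mod 360 = 280°
S and L unchanged.
= HSL(280°, 72%, 66%)


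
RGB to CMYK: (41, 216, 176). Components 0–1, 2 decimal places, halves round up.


R'=41/255≈0.1608, G'=216/255≈0.8471, B'=176/255≈0.6902
K = 1 - max(R',G',B') = 1 - 216/255 = 39/255 = 0.15294… → 0.15
(1-R'-K)/(1-K) simplifies to (max-R)/max with max = 216:
C = (216-41)/216 = 175/216 = 0.81018… → 0.81
M = (216-216)/216 = 0/216 = 0 → 0.00
Y = (216-176)/216 = 40/216 = 0.18518… → 0.19
= CMYK(0.81, 0.00, 0.19, 0.15)


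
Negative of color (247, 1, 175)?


Invert: (255-R, 255-G, 255-B)
R: 255-247 = 8
G: 255-1 = 254
B: 255-175 = 80
= RGB(8, 254, 80)


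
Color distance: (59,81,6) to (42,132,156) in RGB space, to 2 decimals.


d = √[(R₁-R₂)² + (G₁-G₂)² + (B₁-B₂)²]
d = √[(59-42)² + (81-132)² + (6-156)²]
d = √[289 + 2601 + 22500]
d = √25390
d ≈ 159.34


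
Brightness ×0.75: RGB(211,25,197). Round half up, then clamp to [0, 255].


Multiply each channel by 0.75, round half up, clamp to [0, 255]
R: 211×0.75 = 158.25 → round → 158
G: 25×0.75 = 18.75 → round → 19
B: 197×0.75 = 147.75 → round → 148
= RGB(158, 19, 148)


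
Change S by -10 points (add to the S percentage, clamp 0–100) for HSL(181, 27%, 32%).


Original S = 27%
Adjustment = -10 percentage points
New S = 27 + (-10) = 17
Clamp to [0, 100] → 17
= HSL(181°, 17%, 32%)


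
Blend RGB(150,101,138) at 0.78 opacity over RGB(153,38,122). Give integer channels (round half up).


C = α×F + (1-α)×B, with 1-α = 0.22
R: 0.78×150 + 0.22×153 = 117.00 + 33.66 = 150.66 → 151
G: 0.78×101 + 0.22×38 = 78.78 + 8.36 = 87.14 → 87
B: 0.78×138 + 0.22×122 = 107.64 + 26.84 = 134.48 → 134
= RGB(151, 87, 134)


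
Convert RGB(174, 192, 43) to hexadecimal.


R = 174 → AE (hex)
G = 192 → C0 (hex)
B = 43 → 2B (hex)
Hex = #AEC02B


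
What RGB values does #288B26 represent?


28 → 40 (R)
8B → 139 (G)
26 → 38 (B)
= RGB(40, 139, 38)


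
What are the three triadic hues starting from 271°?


Triadic: equally spaced at 120° intervals
H1 = 271°
H2 = (271 + 120) mod 360 = 31°
H3 = (271 + 240) mod 360 = 151°
Triadic = 271°, 31°, 151°


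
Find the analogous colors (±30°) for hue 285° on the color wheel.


Base hue: 285°
Left analog: (285 - 30) mod 360 = 255°
Right analog: (285 + 30) mod 360 = 315°
Analogous hues = 255° and 315°


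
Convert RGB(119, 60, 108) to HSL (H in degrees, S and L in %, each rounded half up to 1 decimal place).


Normalize: R'=119/255≈0.4667, G'=60/255≈0.2353, B'=108/255≈0.4235
Max=119/255, Min=60/255, Δ=Max-Min=59/255
L = (Max+Min)/2 = (119+60)/510 = 179/510 = 0.35098… → L = 35.1%
L ≤ 0.5 → S = Δ/(Max+Min) = 59/(119+60) = 59/179 = 0.32960… → S = 33.0%
(the 1/255 factors cancel in S and H, so raw channel differences can be used)
Max is R' → H = 60 × (((G-B)/Δ) mod 6) = 60 × (((60-108)/59) mod 6)
  (-48)/59 = -0.8135…; negative, so add 6 → 5.1864…
  H = 60 × 5.1864… = 311.186…° → H = 311.2°
= HSL(311.2°, 33.0%, 35.1%)


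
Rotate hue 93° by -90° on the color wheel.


New hue = (H + rotation) mod 360
New hue = (93 -90) mod 360
= 3 mod 360
= 3°


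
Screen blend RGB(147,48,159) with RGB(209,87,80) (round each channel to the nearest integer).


Screen: C = 255 - (255-A)×(255-B)/255, rounded to nearest integer
R: 255 - (255-147)×(255-209)/255 = 255 - 4968/255 ≈ 255 - 19.482 = 235.518 → 236
G: 255 - (255-48)×(255-87)/255 = 255 - 34776/255 ≈ 255 - 136.376 = 118.624 → 119
B: 255 - (255-159)×(255-80)/255 = 255 - 16800/255 ≈ 255 - 65.882 = 189.118 → 189
= RGB(236, 119, 189)


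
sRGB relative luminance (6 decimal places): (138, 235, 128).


Linearize each channel (sRGB transfer function): c = v/255; c_lin = c/12.92 if c ≤ 0.04045, else ((c+0.055)/1.055)^2.4
  R: 138/255 ≈ 0.541176 > 0.04045 → ((0.541176+0.055)/1.055)^2.4 ≈ 0.254152
  G: 235/255 ≈ 0.921569 > 0.04045 → ((0.921569+0.055)/1.055)^2.4 ≈ 0.830770
  B: 128/255 ≈ 0.501961 > 0.04045 → ((0.501961+0.055)/1.055)^2.4 ≈ 0.215861
R_lin = 0.254152, G_lin = 0.830770, B_lin = 0.215861
L = 0.2126×R + 0.7152×G + 0.0722×B
L = 0.2126×0.254152 + 0.7152×0.830770 + 0.0722×0.215861
L ≈ 0.663784


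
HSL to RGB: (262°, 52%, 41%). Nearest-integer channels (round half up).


H=262°, S=0.52, L=0.41
C = (1-|2L-1|)×S = (1-|-0.18|)×0.52 = 0.4264
H' = H/60 = 262/60 ≈ 4.3667; X = C×(1-|H' mod 2 - 1|) ≈ 0.1563
m = L - C/2 = 0.41 - 0.2132 = 0.1968
Sector ⌊H'⌋ = 4 → (R',G',B') = (≈0.1563, 0.0, 0.4264)
RGB = ((R'+m)×255, (G'+m)×255, (B'+m)×255) = (90.0524, 50.184, 158.916)
Round half up → RGB(90, 50, 159)


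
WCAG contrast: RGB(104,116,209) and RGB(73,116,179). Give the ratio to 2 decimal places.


Linearize each sRGB channel c=v/255: c/12.92 if c ≤ 0.04045 else ((c+0.055)/1.055)^2.4
L = 0.2126×R_lin + 0.7152×G_lin + 0.0722×B_lin
Color 1 (104,116,209):
  R=104: 104/255≈0.4078 > 0.04045 → ((0.4078+0.055)/1.055)^2.4 ≈ 0.13843
  G=116: 116/255≈0.4549 > 0.04045 → ((0.4549+0.055)/1.055)^2.4 ≈ 0.17465
  B=209: 209/255≈0.8196 > 0.04045 → ((0.8196+0.055)/1.055)^2.4 ≈ 0.63760
  L1 = 0.2126×0.13843 + 0.7152×0.17465 + 0.0722×0.63760 ≈ 0.20037
Color 2 (73,116,179):
  R=73: 73/255≈0.2863 > 0.04045 → ((0.2863+0.055)/1.055)^2.4 ≈ 0.06663
  G=116: 116/255≈0.4549 > 0.04045 → ((0.4549+0.055)/1.055)^2.4 ≈ 0.17465
  B=179: 179/255≈0.7020 > 0.04045 → ((0.7020+0.055)/1.055)^2.4 ≈ 0.45079
  L2 = 0.2126×0.06663 + 0.7152×0.17465 + 0.0722×0.45079 ≈ 0.17162
Lighter = 0.20037, Darker = 0.17162
Ratio = (L_lighter + 0.05) / (L_darker + 0.05)
Ratio = (0.20037 + 0.05) / (0.17162 + 0.05) = 0.25037 / 0.22162 ≈ 1.1297
Ratio ≈ 1.13:1


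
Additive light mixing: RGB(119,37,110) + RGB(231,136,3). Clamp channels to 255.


Additive: each channel = min(255, C₁+C₂)
R: 119+231 = 350 → 255
G: 37+136 = 173 → 173
B: 110+3 = 113 → 113
= RGB(255, 173, 113)


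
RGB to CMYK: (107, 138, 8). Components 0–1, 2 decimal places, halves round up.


R'=107/255≈0.4196, G'=138/255≈0.5412, B'=8/255≈0.0314
K = 1 - max(R',G',B') = 1 - 138/255 = 117/255 = 0.45882… → 0.46
(1-R'-K)/(1-K) simplifies to (max-R)/max with max = 138:
C = (138-107)/138 = 31/138 = 0.22463… → 0.22
M = (138-138)/138 = 0/138 = 0 → 0.00
Y = (138-8)/138 = 130/138 = 0.94202… → 0.94
= CMYK(0.22, 0.00, 0.94, 0.46)


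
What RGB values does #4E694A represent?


4E → 78 (R)
69 → 105 (G)
4A → 74 (B)
= RGB(78, 105, 74)


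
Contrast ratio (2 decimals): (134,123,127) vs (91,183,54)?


Linearize each sRGB channel c=v/255: c/12.92 if c ≤ 0.04045 else ((c+0.055)/1.055)^2.4
L = 0.2126×R_lin + 0.7152×G_lin + 0.0722×B_lin
Color 1 (134,123,127):
  R=134: 134/255≈0.5255 > 0.04045 → ((0.5255+0.055)/1.055)^2.4 ≈ 0.23840
  G=123: 123/255≈0.4824 > 0.04045 → ((0.4824+0.055)/1.055)^2.4 ≈ 0.19807
  B=127: 127/255≈0.4980 > 0.04045 → ((0.4980+0.055)/1.055)^2.4 ≈ 0.21223
  L1 = 0.2126×0.23840 + 0.7152×0.19807 + 0.0722×0.21223 ≈ 0.20767
Color 2 (91,183,54):
  R=91: 91/255≈0.3569 > 0.04045 → ((0.3569+0.055)/1.055)^2.4 ≈ 0.10462
  G=183: 183/255≈0.7176 > 0.04045 → ((0.7176+0.055)/1.055)^2.4 ≈ 0.47353
  B=54: 54/255≈0.2118 > 0.04045 → ((0.2118+0.055)/1.055)^2.4 ≈ 0.03689
  L2 = 0.2126×0.10462 + 0.7152×0.47353 + 0.0722×0.03689 ≈ 0.36357
Lighter = 0.36357, Darker = 0.20767
Ratio = (L_lighter + 0.05) / (L_darker + 0.05)
Ratio = (0.36357 + 0.05) / (0.20767 + 0.05) = 0.41357 / 0.25767 ≈ 1.6051
Ratio ≈ 1.61:1


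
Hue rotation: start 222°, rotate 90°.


New hue = (H + rotation) mod 360
New hue = (222 + 90) mod 360
= 312 mod 360
= 312°


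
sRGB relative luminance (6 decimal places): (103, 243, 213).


Linearize each channel (sRGB transfer function): c = v/255; c_lin = c/12.92 if c ≤ 0.04045, else ((c+0.055)/1.055)^2.4
  R: 103/255 ≈ 0.403922 > 0.04045 → ((0.403922+0.055)/1.055)^2.4 ≈ 0.135633
  G: 243/255 ≈ 0.952941 > 0.04045 → ((0.952941+0.055)/1.055)^2.4 ≈ 0.896269
  B: 213/255 ≈ 0.835294 > 0.04045 → ((0.835294+0.055)/1.055)^2.4 ≈ 0.665387
R_lin = 0.135633, G_lin = 0.896269, B_lin = 0.665387
L = 0.2126×R + 0.7152×G + 0.0722×B
L = 0.2126×0.135633 + 0.7152×0.896269 + 0.0722×0.665387
L ≈ 0.717888


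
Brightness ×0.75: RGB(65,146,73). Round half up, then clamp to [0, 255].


Multiply each channel by 0.75, round half up, clamp to [0, 255]
R: 65×0.75 = 48.75 → round → 49
G: 146×0.75 = 109.5 → round → 110
B: 73×0.75 = 54.75 → round → 55
= RGB(49, 110, 55)


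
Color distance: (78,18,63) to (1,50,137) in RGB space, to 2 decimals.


d = √[(R₁-R₂)² + (G₁-G₂)² + (B₁-B₂)²]
d = √[(78-1)² + (18-50)² + (63-137)²]
d = √[5929 + 1024 + 5476]
d = √12429
d ≈ 111.49


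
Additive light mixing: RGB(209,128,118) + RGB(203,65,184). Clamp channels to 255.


Additive: each channel = min(255, C₁+C₂)
R: 209+203 = 412 → 255
G: 128+65 = 193 → 193
B: 118+184 = 302 → 255
= RGB(255, 193, 255)


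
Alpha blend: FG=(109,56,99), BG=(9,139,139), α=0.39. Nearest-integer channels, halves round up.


C = α×F + (1-α)×B, with 1-α = 0.61
R: 0.39×109 + 0.61×9 = 42.51 + 5.49 = 48.00 → 48
G: 0.39×56 + 0.61×139 = 21.84 + 84.79 = 106.63 → 107
B: 0.39×99 + 0.61×139 = 38.61 + 84.79 = 123.40 → 123
= RGB(48, 107, 123)


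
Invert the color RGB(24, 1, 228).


Invert: (255-R, 255-G, 255-B)
R: 255-24 = 231
G: 255-1 = 254
B: 255-228 = 27
= RGB(231, 254, 27)


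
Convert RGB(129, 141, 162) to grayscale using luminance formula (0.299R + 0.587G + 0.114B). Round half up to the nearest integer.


Gray = 0.299×R + 0.587×G + 0.114×B
Gray = 0.299×129 + 0.587×141 + 0.114×162
Gray = 38.571 + 82.767 + 18.468
Gray = 139.806 → round half up → 140
Gray = 140


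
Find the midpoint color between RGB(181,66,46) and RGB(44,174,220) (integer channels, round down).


Midpoint: each channel = ⌊(C₁+C₂)/2⌋
R: ⌊(181+44)/2⌋ = 112
G: ⌊(66+174)/2⌋ = 120
B: ⌊(46+220)/2⌋ = 133
= RGB(112, 120, 133)


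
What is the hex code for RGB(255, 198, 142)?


R = 255 → FF (hex)
G = 198 → C6 (hex)
B = 142 → 8E (hex)
Hex = #FFC68E


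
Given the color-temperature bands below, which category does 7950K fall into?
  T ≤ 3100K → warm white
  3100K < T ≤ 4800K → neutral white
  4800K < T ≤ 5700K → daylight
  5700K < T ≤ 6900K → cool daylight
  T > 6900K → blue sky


Temperature: 7950K
7950K > 6900K → blue sky
Classification: blue sky


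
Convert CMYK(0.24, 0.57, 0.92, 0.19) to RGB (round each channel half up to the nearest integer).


R = 255 × (1-C) × (1-K) = 255 × 0.76 × 0.81 = 156.978 → 157
G = 255 × (1-M) × (1-K) = 255 × 0.43 × 0.81 = 88.8165 → 89
B = 255 × (1-Y) × (1-K) = 255 × 0.08 × 0.81 = 16.524 → 17
= RGB(157, 89, 17)


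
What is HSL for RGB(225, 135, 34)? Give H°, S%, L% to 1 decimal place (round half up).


Normalize: R'=225/255≈0.8824, G'=135/255≈0.5294, B'=34/255≈0.1333
Max=225/255, Min=34/255, Δ=Max-Min=191/255
L = (Max+Min)/2 = (225+34)/510 = 259/510 = 0.50784… → L = 50.8%
L > 0.5 → S = Δ/(2-Max-Min) = 191/(510-225-34) = 191/251 = 0.76095… → S = 76.1%
(the 1/255 factors cancel in S and H, so raw channel differences can be used)
Max is R' → H = 60 × (((G-B)/Δ) mod 6) = 60 × (((135-34)/191) mod 6)
  101/191 = 0.5287…
  H = 60 × 0.5287… = 31.727…° → H = 31.7°
= HSL(31.7°, 76.1%, 50.8%)


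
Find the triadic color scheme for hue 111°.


Triadic: equally spaced at 120° intervals
H1 = 111°
H2 = (111 + 120) mod 360 = 231°
H3 = (111 + 240) mod 360 = 351°
Triadic = 111°, 231°, 351°


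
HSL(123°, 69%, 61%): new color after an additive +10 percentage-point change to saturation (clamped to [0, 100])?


Original S = 69%
Adjustment = +10 percentage points
New S = 69 + (10) = 79
Clamp to [0, 100] → 79
= HSL(123°, 79%, 61%)


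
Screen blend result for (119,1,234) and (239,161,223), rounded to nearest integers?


Screen: C = 255 - (255-A)×(255-B)/255, rounded to nearest integer
R: 255 - (255-119)×(255-239)/255 = 255 - 2176/255 ≈ 255 - 8.533 = 246.467 → 246
G: 255 - (255-1)×(255-161)/255 = 255 - 23876/255 ≈ 255 - 93.631 = 161.369 → 161
B: 255 - (255-234)×(255-223)/255 = 255 - 672/255 ≈ 255 - 2.635 = 252.365 → 252
= RGB(246, 161, 252)


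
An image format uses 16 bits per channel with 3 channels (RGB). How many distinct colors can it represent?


Total bits = 16 bits/channel × 3 channels = 48 bits
Distinct colors = 2^48
= 281,474,976,710,656 colors


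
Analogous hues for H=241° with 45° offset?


Base hue: 241°
Left analog: (241 - 45) mod 360 = 196°
Right analog: (241 + 45) mod 360 = 286°
Analogous hues = 196° and 286°


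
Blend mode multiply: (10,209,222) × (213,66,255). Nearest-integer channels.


Multiply: C = A×B/255, rounded to nearest integer
R: 10×213/255 = 2130/255 ≈ 8.353 → 8
G: 209×66/255 = 13794/255 ≈ 54.094 → 54
B: 222×255/255 = 56610/255 ≈ 222.000 → 222
= RGB(8, 54, 222)


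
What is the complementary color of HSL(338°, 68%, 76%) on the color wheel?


Complement = opposite side of color wheel = hue + 180°
H' = (338 + 180) mod 360 = 158°
S and L unchanged.
= HSL(158°, 68%, 76%)


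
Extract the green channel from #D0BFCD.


Color: #D0BFCD
R = D0 = 208
G = BF = 191
B = CD = 205
Green = 191


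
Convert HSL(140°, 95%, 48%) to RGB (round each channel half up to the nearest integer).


H=140°, S=0.95, L=0.48
C = (1-|2L-1|)×S = (1-|-0.04|)×0.95 = 0.912
H' = H/60 = 140/60 ≈ 2.3333; X = C×(1-|H' mod 2 - 1|) = 0.304
m = L - C/2 = 0.48 - 0.456 = 0.024
Sector ⌊H'⌋ = 2 → (R',G',B') = (0.0, 0.912, 0.304)
RGB = ((R'+m)×255, (G'+m)×255, (B'+m)×255) = (6.12, 238.68, 83.64)
Round half up → RGB(6, 239, 84)


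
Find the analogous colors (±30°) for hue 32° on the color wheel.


Base hue: 32°
Left analog: (32 - 30) mod 360 = 2°
Right analog: (32 + 30) mod 360 = 62°
Analogous hues = 2° and 62°


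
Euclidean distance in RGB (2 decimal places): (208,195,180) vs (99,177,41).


d = √[(R₁-R₂)² + (G₁-G₂)² + (B₁-B₂)²]
d = √[(208-99)² + (195-177)² + (180-41)²]
d = √[11881 + 324 + 19321]
d = √31526
d ≈ 177.56


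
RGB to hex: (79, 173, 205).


R = 79 → 4F (hex)
G = 173 → AD (hex)
B = 205 → CD (hex)
Hex = #4FADCD


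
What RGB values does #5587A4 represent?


55 → 85 (R)
87 → 135 (G)
A4 → 164 (B)
= RGB(85, 135, 164)


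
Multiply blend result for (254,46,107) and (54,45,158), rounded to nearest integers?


Multiply: C = A×B/255, rounded to nearest integer
R: 254×54/255 = 13716/255 ≈ 53.788 → 54
G: 46×45/255 = 2070/255 ≈ 8.118 → 8
B: 107×158/255 = 16906/255 ≈ 66.298 → 66
= RGB(54, 8, 66)


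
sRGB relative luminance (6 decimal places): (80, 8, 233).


Linearize each channel (sRGB transfer function): c = v/255; c_lin = c/12.92 if c ≤ 0.04045, else ((c+0.055)/1.055)^2.4
  R: 80/255 ≈ 0.313725 > 0.04045 → ((0.313725+0.055)/1.055)^2.4 ≈ 0.080220
  G: 8/255 ≈ 0.031373 ≤ 0.04045 → 0.031373/12.92 ≈ 0.002428
  B: 233/255 ≈ 0.913725 > 0.04045 → ((0.913725+0.055)/1.055)^2.4 ≈ 0.814847
R_lin = 0.080220, G_lin = 0.002428, B_lin = 0.814847
L = 0.2126×R + 0.7152×G + 0.0722×B
L = 0.2126×0.080220 + 0.7152×0.002428 + 0.0722×0.814847
L ≈ 0.077623


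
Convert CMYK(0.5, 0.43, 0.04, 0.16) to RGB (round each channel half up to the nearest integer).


R = 255 × (1-C) × (1-K) = 255 × 0.50 × 0.84 = 107.1 → 107
G = 255 × (1-M) × (1-K) = 255 × 0.57 × 0.84 = 122.094 → 122
B = 255 × (1-Y) × (1-K) = 255 × 0.96 × 0.84 = 205.632 → 206
= RGB(107, 122, 206)


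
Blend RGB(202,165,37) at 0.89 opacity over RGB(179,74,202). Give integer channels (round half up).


C = α×F + (1-α)×B, with 1-α = 0.11
R: 0.89×202 + 0.11×179 = 179.78 + 19.69 = 199.47 → 199
G: 0.89×165 + 0.11×74 = 146.85 + 8.14 = 154.99 → 155
B: 0.89×37 + 0.11×202 = 32.93 + 22.22 = 55.15 → 55
= RGB(199, 155, 55)


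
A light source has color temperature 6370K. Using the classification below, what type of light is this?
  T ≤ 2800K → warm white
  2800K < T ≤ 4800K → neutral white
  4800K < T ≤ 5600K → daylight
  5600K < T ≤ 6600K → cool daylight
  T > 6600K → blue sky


Temperature: 6370K
5600K < 6370K ≤ 6600K → cool daylight
Classification: cool daylight


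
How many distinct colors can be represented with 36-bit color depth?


Colors = 2^bits = 2^36
= 68,719,476,736 colors


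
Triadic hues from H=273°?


Triadic: equally spaced at 120° intervals
H1 = 273°
H2 = (273 + 120) mod 360 = 33°
H3 = (273 + 240) mod 360 = 153°
Triadic = 273°, 33°, 153°


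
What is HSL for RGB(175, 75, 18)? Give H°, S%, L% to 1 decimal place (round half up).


Normalize: R'=175/255≈0.6863, G'=75/255≈0.2941, B'=18/255≈0.0706
Max=175/255, Min=18/255, Δ=Max-Min=157/255
L = (Max+Min)/2 = (175+18)/510 = 193/510 = 0.37843… → L = 37.8%
L ≤ 0.5 → S = Δ/(Max+Min) = 157/(175+18) = 157/193 = 0.81347… → S = 81.3%
(the 1/255 factors cancel in S and H, so raw channel differences can be used)
Max is R' → H = 60 × (((G-B)/Δ) mod 6) = 60 × (((75-18)/157) mod 6)
  57/157 = 0.3630…
  H = 60 × 0.3630… = 21.783…° → H = 21.8°
= HSL(21.8°, 81.3%, 37.8%)


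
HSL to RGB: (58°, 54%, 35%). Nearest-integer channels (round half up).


H=58°, S=0.54, L=0.35
C = (1-|2L-1|)×S = (1-|-0.30|)×0.54 = 0.378
H' = H/60 = 58/60 ≈ 0.9667; X = C×(1-|H' mod 2 - 1|) = 0.3654
m = L - C/2 = 0.35 - 0.189 = 0.161
Sector ⌊H'⌋ = 0 → (R',G',B') = (0.378, 0.3654, 0.0)
RGB = ((R'+m)×255, (G'+m)×255, (B'+m)×255) = (137.445, 134.232, 41.055)
Round half up → RGB(137, 134, 41)


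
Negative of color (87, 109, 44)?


Invert: (255-R, 255-G, 255-B)
R: 255-87 = 168
G: 255-109 = 146
B: 255-44 = 211
= RGB(168, 146, 211)


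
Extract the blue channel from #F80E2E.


Color: #F80E2E
R = F8 = 248
G = 0E = 14
B = 2E = 46
Blue = 46


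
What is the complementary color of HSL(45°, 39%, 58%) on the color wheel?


Complement = opposite side of color wheel = hue + 180°
H' = (45 + 180) mod 360 = 225°
S and L unchanged.
= HSL(225°, 39%, 58%)


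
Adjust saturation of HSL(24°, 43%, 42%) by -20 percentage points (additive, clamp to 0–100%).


Original S = 43%
Adjustment = -20 percentage points
New S = 43 + (-20) = 23
Clamp to [0, 100] → 23
= HSL(24°, 23%, 42%)


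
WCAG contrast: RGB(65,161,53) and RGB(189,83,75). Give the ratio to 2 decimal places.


Linearize each sRGB channel c=v/255: c/12.92 if c ≤ 0.04045 else ((c+0.055)/1.055)^2.4
L = 0.2126×R_lin + 0.7152×G_lin + 0.0722×B_lin
Color 1 (65,161,53):
  R=65: 65/255≈0.2549 > 0.04045 → ((0.2549+0.055)/1.055)^2.4 ≈ 0.05286
  G=161: 161/255≈0.6314 > 0.04045 → ((0.6314+0.055)/1.055)^2.4 ≈ 0.35640
  B=53: 53/255≈0.2078 > 0.04045 → ((0.2078+0.055)/1.055)^2.4 ≈ 0.03560
  L1 = 0.2126×0.05286 + 0.7152×0.35640 + 0.0722×0.03560 ≈ 0.26871
Color 2 (189,83,75):
  R=189: 189/255≈0.7412 > 0.04045 → ((0.7412+0.055)/1.055)^2.4 ≈ 0.50888
  G=83: 83/255≈0.3255 > 0.04045 → ((0.3255+0.055)/1.055)^2.4 ≈ 0.08650
  B=75: 75/255≈0.2941 > 0.04045 → ((0.2941+0.055)/1.055)^2.4 ≈ 0.07036
  L2 = 0.2126×0.50888 + 0.7152×0.08650 + 0.0722×0.07036 ≈ 0.17513
Lighter = 0.26871, Darker = 0.17513
Ratio = (L_lighter + 0.05) / (L_darker + 0.05)
Ratio = (0.26871 + 0.05) / (0.17513 + 0.05) = 0.31871 / 0.22513 ≈ 1.4156
Ratio ≈ 1.42:1


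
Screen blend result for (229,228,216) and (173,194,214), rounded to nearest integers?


Screen: C = 255 - (255-A)×(255-B)/255, rounded to nearest integer
R: 255 - (255-229)×(255-173)/255 = 255 - 2132/255 ≈ 255 - 8.361 = 246.639 → 247
G: 255 - (255-228)×(255-194)/255 = 255 - 1647/255 ≈ 255 - 6.459 = 248.541 → 249
B: 255 - (255-216)×(255-214)/255 = 255 - 1599/255 ≈ 255 - 6.271 = 248.729 → 249
= RGB(247, 249, 249)


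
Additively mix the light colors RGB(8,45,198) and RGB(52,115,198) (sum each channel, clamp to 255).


Additive: each channel = min(255, C₁+C₂)
R: 8+52 = 60 → 60
G: 45+115 = 160 → 160
B: 198+198 = 396 → 255
= RGB(60, 160, 255)


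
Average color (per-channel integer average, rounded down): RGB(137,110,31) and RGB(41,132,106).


Midpoint: each channel = ⌊(C₁+C₂)/2⌋
R: ⌊(137+41)/2⌋ = 89
G: ⌊(110+132)/2⌋ = 121
B: ⌊(31+106)/2⌋ = 68
= RGB(89, 121, 68)


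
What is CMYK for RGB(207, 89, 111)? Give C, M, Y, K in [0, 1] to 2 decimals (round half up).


R'=207/255≈0.8118, G'=89/255≈0.3490, B'=111/255≈0.4353
K = 1 - max(R',G',B') = 1 - 207/255 = 48/255 = 0.18823… → 0.19
(1-R'-K)/(1-K) simplifies to (max-R)/max with max = 207:
C = (207-207)/207 = 0/207 = 0 → 0.00
M = (207-89)/207 = 118/207 = 0.57004… → 0.57
Y = (207-111)/207 = 96/207 = 0.46376… → 0.46
= CMYK(0.00, 0.57, 0.46, 0.19)


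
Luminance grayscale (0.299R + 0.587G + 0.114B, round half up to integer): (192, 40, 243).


Gray = 0.299×R + 0.587×G + 0.114×B
Gray = 0.299×192 + 0.587×40 + 0.114×243
Gray = 57.408 + 23.480 + 27.702
Gray = 108.590 → round half up → 109
Gray = 109


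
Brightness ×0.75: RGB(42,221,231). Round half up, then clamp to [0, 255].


Multiply each channel by 0.75, round half up, clamp to [0, 255]
R: 42×0.75 = 31.5 → round → 32
G: 221×0.75 = 165.75 → round → 166
B: 231×0.75 = 173.25 → round → 173
= RGB(32, 166, 173)


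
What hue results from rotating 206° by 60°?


New hue = (H + rotation) mod 360
New hue = (206 + 60) mod 360
= 266 mod 360
= 266°


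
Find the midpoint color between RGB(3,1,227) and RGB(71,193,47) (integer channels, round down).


Midpoint: each channel = ⌊(C₁+C₂)/2⌋
R: ⌊(3+71)/2⌋ = 37
G: ⌊(1+193)/2⌋ = 97
B: ⌊(227+47)/2⌋ = 137
= RGB(37, 97, 137)


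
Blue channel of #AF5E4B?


Color: #AF5E4B
R = AF = 175
G = 5E = 94
B = 4B = 75
Blue = 75


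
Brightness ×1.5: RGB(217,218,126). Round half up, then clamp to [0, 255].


Multiply each channel by 1.5, round half up, clamp to [0, 255]
R: 217×1.5 = 325.5 → round → 326 → clamp → 255
G: 218×1.5 = 327 → clamp → 255
B: 126×1.5 = 189
= RGB(255, 255, 189)


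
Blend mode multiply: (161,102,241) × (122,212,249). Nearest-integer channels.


Multiply: C = A×B/255, rounded to nearest integer
R: 161×122/255 = 19642/255 ≈ 77.027 → 77
G: 102×212/255 = 21624/255 ≈ 84.800 → 85
B: 241×249/255 = 60009/255 ≈ 235.329 → 235
= RGB(77, 85, 235)


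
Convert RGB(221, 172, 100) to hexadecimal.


R = 221 → DD (hex)
G = 172 → AC (hex)
B = 100 → 64 (hex)
Hex = #DDAC64


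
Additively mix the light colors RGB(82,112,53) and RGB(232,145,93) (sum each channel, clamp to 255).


Additive: each channel = min(255, C₁+C₂)
R: 82+232 = 314 → 255
G: 112+145 = 257 → 255
B: 53+93 = 146 → 146
= RGB(255, 255, 146)


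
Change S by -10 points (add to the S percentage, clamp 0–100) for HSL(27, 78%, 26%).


Original S = 78%
Adjustment = -10 percentage points
New S = 78 + (-10) = 68
Clamp to [0, 100] → 68
= HSL(27°, 68%, 26%)


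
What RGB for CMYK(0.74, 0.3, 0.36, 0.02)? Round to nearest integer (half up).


R = 255 × (1-C) × (1-K) = 255 × 0.26 × 0.98 = 64.974 → 65
G = 255 × (1-M) × (1-K) = 255 × 0.70 × 0.98 = 174.93 → 175
B = 255 × (1-Y) × (1-K) = 255 × 0.64 × 0.98 = 159.936 → 160
= RGB(65, 175, 160)


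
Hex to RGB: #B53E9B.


B5 → 181 (R)
3E → 62 (G)
9B → 155 (B)
= RGB(181, 62, 155)


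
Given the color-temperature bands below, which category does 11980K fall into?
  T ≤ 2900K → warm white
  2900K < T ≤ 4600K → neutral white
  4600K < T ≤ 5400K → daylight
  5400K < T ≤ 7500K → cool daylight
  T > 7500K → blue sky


Temperature: 11980K
11980K > 7500K → blue sky
Classification: blue sky


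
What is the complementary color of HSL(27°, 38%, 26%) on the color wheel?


Complement = opposite side of color wheel = hue + 180°
H' = (27 + 180) mod 360 = 207°
S and L unchanged.
= HSL(207°, 38%, 26%)


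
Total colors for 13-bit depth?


Colors = 2^bits = 2^13
= 8,192 colors


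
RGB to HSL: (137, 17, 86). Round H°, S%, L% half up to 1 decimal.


Normalize: R'=137/255≈0.5373, G'=17/255≈0.0667, B'=86/255≈0.3373
Max=137/255, Min=17/255, Δ=Max-Min=120/255
L = (Max+Min)/2 = (137+17)/510 = 154/510 = 0.30196… → L = 30.2%
L ≤ 0.5 → S = Δ/(Max+Min) = 120/(137+17) = 120/154 = 0.77922… → S = 77.9%
(the 1/255 factors cancel in S and H, so raw channel differences can be used)
Max is R' → H = 60 × (((G-B)/Δ) mod 6) = 60 × (((17-86)/120) mod 6)
  (-69)/120 = -0.575; negative, so add 6 → 5.425
  H = 60 × 5.425 = 325.5° → H = 325.5°
= HSL(325.5°, 77.9%, 30.2%)


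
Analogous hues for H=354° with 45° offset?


Base hue: 354°
Left analog: (354 - 45) mod 360 = 309°
Right analog: (354 + 45) mod 360 = 39°
Analogous hues = 309° and 39°


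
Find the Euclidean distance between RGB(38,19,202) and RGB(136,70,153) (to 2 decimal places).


d = √[(R₁-R₂)² + (G₁-G₂)² + (B₁-B₂)²]
d = √[(38-136)² + (19-70)² + (202-153)²]
d = √[9604 + 2601 + 2401]
d = √14606
d ≈ 120.86


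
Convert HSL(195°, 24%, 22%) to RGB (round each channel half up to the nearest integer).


H=195°, S=0.24, L=0.22
C = (1-|2L-1|)×S = (1-|-0.56|)×0.24 = 0.1056
H' = H/60 = 195/60 ≈ 3.2500; X = C×(1-|H' mod 2 - 1|) = 0.0792
m = L - C/2 = 0.22 - 0.0528 = 0.1672
Sector ⌊H'⌋ = 3 → (R',G',B') = (0.0, 0.0792, 0.1056)
RGB = ((R'+m)×255, (G'+m)×255, (B'+m)×255) = (42.636, 62.832, 69.564)
Round half up → RGB(43, 63, 70)


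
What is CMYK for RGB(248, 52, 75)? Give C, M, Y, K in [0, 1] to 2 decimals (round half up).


R'=248/255≈0.9725, G'=52/255≈0.2039, B'=75/255≈0.2941
K = 1 - max(R',G',B') = 1 - 248/255 = 7/255 = 0.02745… → 0.03
(1-R'-K)/(1-K) simplifies to (max-R)/max with max = 248:
C = (248-248)/248 = 0/248 = 0 → 0.00
M = (248-52)/248 = 196/248 = 0.79032… → 0.79
Y = (248-75)/248 = 173/248 = 0.69758… → 0.70
= CMYK(0.00, 0.79, 0.70, 0.03)


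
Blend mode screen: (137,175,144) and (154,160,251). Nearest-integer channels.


Screen: C = 255 - (255-A)×(255-B)/255, rounded to nearest integer
R: 255 - (255-137)×(255-154)/255 = 255 - 11918/255 ≈ 255 - 46.737 = 208.263 → 208
G: 255 - (255-175)×(255-160)/255 = 255 - 7600/255 ≈ 255 - 29.804 = 225.196 → 225
B: 255 - (255-144)×(255-251)/255 = 255 - 444/255 ≈ 255 - 1.741 = 253.259 → 253
= RGB(208, 225, 253)


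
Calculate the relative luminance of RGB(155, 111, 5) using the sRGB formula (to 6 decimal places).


Linearize each channel (sRGB transfer function): c = v/255; c_lin = c/12.92 if c ≤ 0.04045, else ((c+0.055)/1.055)^2.4
  R: 155/255 ≈ 0.607843 > 0.04045 → ((0.607843+0.055)/1.055)^2.4 ≈ 0.327778
  G: 111/255 ≈ 0.435294 > 0.04045 → ((0.435294+0.055)/1.055)^2.4 ≈ 0.158961
  B: 5/255 ≈ 0.019608 ≤ 0.04045 → 0.019608/12.92 ≈ 0.001518
R_lin = 0.327778, G_lin = 0.158961, B_lin = 0.001518
L = 0.2126×R + 0.7152×G + 0.0722×B
L = 0.2126×0.327778 + 0.7152×0.158961 + 0.0722×0.001518
L ≈ 0.183484


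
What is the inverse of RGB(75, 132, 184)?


Invert: (255-R, 255-G, 255-B)
R: 255-75 = 180
G: 255-132 = 123
B: 255-184 = 71
= RGB(180, 123, 71)


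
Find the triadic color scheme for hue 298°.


Triadic: equally spaced at 120° intervals
H1 = 298°
H2 = (298 + 120) mod 360 = 58°
H3 = (298 + 240) mod 360 = 178°
Triadic = 298°, 58°, 178°


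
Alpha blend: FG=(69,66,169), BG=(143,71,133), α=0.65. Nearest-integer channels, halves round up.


C = α×F + (1-α)×B, with 1-α = 0.35
R: 0.65×69 + 0.35×143 = 44.85 + 50.05 = 94.90 → 95
G: 0.65×66 + 0.35×71 = 42.90 + 24.85 = 67.75 → 68
B: 0.65×169 + 0.35×133 = 109.85 + 46.55 = 156.40 → 156
= RGB(95, 68, 156)


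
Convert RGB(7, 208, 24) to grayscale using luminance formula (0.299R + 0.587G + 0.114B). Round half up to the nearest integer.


Gray = 0.299×R + 0.587×G + 0.114×B
Gray = 0.299×7 + 0.587×208 + 0.114×24
Gray = 2.093 + 122.096 + 2.736
Gray = 126.925 → round half up → 127
Gray = 127


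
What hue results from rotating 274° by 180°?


New hue = (H + rotation) mod 360
New hue = (274 + 180) mod 360
= 454 mod 360
= 94°


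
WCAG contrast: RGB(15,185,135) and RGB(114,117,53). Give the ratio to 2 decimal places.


Linearize each sRGB channel c=v/255: c/12.92 if c ≤ 0.04045 else ((c+0.055)/1.055)^2.4
L = 0.2126×R_lin + 0.7152×G_lin + 0.0722×B_lin
Color 1 (15,185,135):
  R=15: 15/255≈0.0588 > 0.04045 → ((0.0588+0.055)/1.055)^2.4 ≈ 0.00478
  G=185: 185/255≈0.7255 > 0.04045 → ((0.7255+0.055)/1.055)^2.4 ≈ 0.48515
  B=135: 135/255≈0.5294 > 0.04045 → ((0.5294+0.055)/1.055)^2.4 ≈ 0.24228
  L1 = 0.2126×0.00478 + 0.7152×0.48515 + 0.0722×0.24228 ≈ 0.36549
Color 2 (114,117,53):
  R=114: 114/255≈0.4471 > 0.04045 → ((0.4471+0.055)/1.055)^2.4 ≈ 0.16827
  G=117: 117/255≈0.4588 > 0.04045 → ((0.4588+0.055)/1.055)^2.4 ≈ 0.17789
  B=53: 53/255≈0.2078 > 0.04045 → ((0.2078+0.055)/1.055)^2.4 ≈ 0.03560
  L2 = 0.2126×0.16827 + 0.7152×0.17789 + 0.0722×0.03560 ≈ 0.16557
Lighter = 0.36549, Darker = 0.16557
Ratio = (L_lighter + 0.05) / (L_darker + 0.05)
Ratio = (0.36549 + 0.05) / (0.16557 + 0.05) = 0.41549 / 0.21557 ≈ 1.9274
Ratio ≈ 1.93:1


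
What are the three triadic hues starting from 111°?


Triadic: equally spaced at 120° intervals
H1 = 111°
H2 = (111 + 120) mod 360 = 231°
H3 = (111 + 240) mod 360 = 351°
Triadic = 111°, 231°, 351°


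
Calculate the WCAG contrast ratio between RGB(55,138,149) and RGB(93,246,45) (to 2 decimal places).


Linearize each sRGB channel c=v/255: c/12.92 if c ≤ 0.04045 else ((c+0.055)/1.055)^2.4
L = 0.2126×R_lin + 0.7152×G_lin + 0.0722×B_lin
Color 1 (55,138,149):
  R=55: 55/255≈0.2157 > 0.04045 → ((0.2157+0.055)/1.055)^2.4 ≈ 0.03820
  G=138: 138/255≈0.5412 > 0.04045 → ((0.5412+0.055)/1.055)^2.4 ≈ 0.25415
  B=149: 149/255≈0.5843 > 0.04045 → ((0.5843+0.055)/1.055)^2.4 ≈ 0.30054
  L1 = 0.2126×0.03820 + 0.7152×0.25415 + 0.0722×0.30054 ≈ 0.21159
Color 2 (93,246,45):
  R=93: 93/255≈0.3647 > 0.04045 → ((0.3647+0.055)/1.055)^2.4 ≈ 0.10946
  G=246: 246/255≈0.9647 > 0.04045 → ((0.9647+0.055)/1.055)^2.4 ≈ 0.92158
  B=45: 45/255≈0.1765 > 0.04045 → ((0.1765+0.055)/1.055)^2.4 ≈ 0.02624
  L2 = 0.2126×0.10946 + 0.7152×0.92158 + 0.0722×0.02624 ≈ 0.68428
Lighter = 0.68428, Darker = 0.21159
Ratio = (L_lighter + 0.05) / (L_darker + 0.05)
Ratio = (0.68428 + 0.05) / (0.21159 + 0.05) = 0.73428 / 0.26159 ≈ 2.8070
Ratio ≈ 2.81:1


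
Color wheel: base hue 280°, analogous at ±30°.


Base hue: 280°
Left analog: (280 - 30) mod 360 = 250°
Right analog: (280 + 30) mod 360 = 310°
Analogous hues = 250° and 310°


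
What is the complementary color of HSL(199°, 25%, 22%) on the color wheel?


Complement = opposite side of color wheel = hue + 180°
H' = (199 + 180) mod 360 = 19°
S and L unchanged.
= HSL(19°, 25%, 22%)


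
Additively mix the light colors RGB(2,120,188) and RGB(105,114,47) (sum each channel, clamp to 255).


Additive: each channel = min(255, C₁+C₂)
R: 2+105 = 107 → 107
G: 120+114 = 234 → 234
B: 188+47 = 235 → 235
= RGB(107, 234, 235)


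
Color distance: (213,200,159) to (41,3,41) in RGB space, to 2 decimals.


d = √[(R₁-R₂)² + (G₁-G₂)² + (B₁-B₂)²]
d = √[(213-41)² + (200-3)² + (159-41)²]
d = √[29584 + 38809 + 13924]
d = √82317
d ≈ 286.91


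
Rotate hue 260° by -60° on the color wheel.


New hue = (H + rotation) mod 360
New hue = (260 -60) mod 360
= 200 mod 360
= 200°


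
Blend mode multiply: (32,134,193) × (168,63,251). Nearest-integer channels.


Multiply: C = A×B/255, rounded to nearest integer
R: 32×168/255 = 5376/255 ≈ 21.082 → 21
G: 134×63/255 = 8442/255 ≈ 33.106 → 33
B: 193×251/255 = 48443/255 ≈ 189.973 → 190
= RGB(21, 33, 190)


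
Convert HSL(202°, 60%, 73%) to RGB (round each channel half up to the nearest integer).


H=202°, S=0.60, L=0.73
C = (1-|2L-1|)×S = (1-|0.46|)×0.60 = 0.324
H' = H/60 = 202/60 ≈ 3.3667; X = C×(1-|H' mod 2 - 1|) = 0.2052
m = L - C/2 = 0.73 - 0.162 = 0.568
Sector ⌊H'⌋ = 3 → (R',G',B') = (0.0, 0.2052, 0.324)
RGB = ((R'+m)×255, (G'+m)×255, (B'+m)×255) = (144.84, 197.166, 227.46)
Round half up → RGB(145, 197, 227)


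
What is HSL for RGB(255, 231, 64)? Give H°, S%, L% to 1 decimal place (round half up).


Normalize: R'=255/255≈1.0000, G'=231/255≈0.9059, B'=64/255≈0.2510
Max=255/255, Min=64/255, Δ=Max-Min=191/255
L = (Max+Min)/2 = (255+64)/510 = 319/510 = 0.62549… → L = 62.5%
L > 0.5 → S = Δ/(2-Max-Min) = 191/(510-255-64) = 191/191 = 1 → S = 100.0%
(the 1/255 factors cancel in S and H, so raw channel differences can be used)
Max is R' → H = 60 × (((G-B)/Δ) mod 6) = 60 × (((231-64)/191) mod 6)
  167/191 = 0.8743…
  H = 60 × 0.8743… = 52.460…° → H = 52.5°
= HSL(52.5°, 100.0%, 62.5%)


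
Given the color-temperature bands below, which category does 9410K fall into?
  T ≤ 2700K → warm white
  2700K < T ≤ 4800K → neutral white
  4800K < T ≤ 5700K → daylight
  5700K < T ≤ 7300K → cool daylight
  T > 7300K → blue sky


Temperature: 9410K
9410K > 7300K → blue sky
Classification: blue sky


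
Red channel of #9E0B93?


Color: #9E0B93
R = 9E = 158
G = 0B = 11
B = 93 = 147
Red = 158


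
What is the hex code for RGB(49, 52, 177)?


R = 49 → 31 (hex)
G = 52 → 34 (hex)
B = 177 → B1 (hex)
Hex = #3134B1


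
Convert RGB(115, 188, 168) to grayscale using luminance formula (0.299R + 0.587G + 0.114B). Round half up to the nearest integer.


Gray = 0.299×R + 0.587×G + 0.114×B
Gray = 0.299×115 + 0.587×188 + 0.114×168
Gray = 34.385 + 110.356 + 19.152
Gray = 163.893 → round half up → 164
Gray = 164


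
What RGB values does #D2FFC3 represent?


D2 → 210 (R)
FF → 255 (G)
C3 → 195 (B)
= RGB(210, 255, 195)


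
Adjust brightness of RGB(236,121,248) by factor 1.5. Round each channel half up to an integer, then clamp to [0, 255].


Multiply each channel by 1.5, round half up, clamp to [0, 255]
R: 236×1.5 = 354 → clamp → 255
G: 121×1.5 = 181.5 → round → 182
B: 248×1.5 = 372 → clamp → 255
= RGB(255, 182, 255)
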